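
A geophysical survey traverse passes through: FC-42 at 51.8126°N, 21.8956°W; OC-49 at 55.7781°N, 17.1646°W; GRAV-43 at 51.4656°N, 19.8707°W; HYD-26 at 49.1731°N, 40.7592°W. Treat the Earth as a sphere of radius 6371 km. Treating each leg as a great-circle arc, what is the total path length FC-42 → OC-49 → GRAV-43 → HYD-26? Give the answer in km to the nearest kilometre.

2550 km

FC-42→OC-49: c = 0.084627 rad, d = 539.16 km
OC-49→GRAV-43: c = 0.080296 rad, d = 511.56 km
GRAV-43→HYD-26: c = 0.235359 rad, d = 1499.47 km
Total = 539.16 + 511.56 + 1499.47 = 2550.19 km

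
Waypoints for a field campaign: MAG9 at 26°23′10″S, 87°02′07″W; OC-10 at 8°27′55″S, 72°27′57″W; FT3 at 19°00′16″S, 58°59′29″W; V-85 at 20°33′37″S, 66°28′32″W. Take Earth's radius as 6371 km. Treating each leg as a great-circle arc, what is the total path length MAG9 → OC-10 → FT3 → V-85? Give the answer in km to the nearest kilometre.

5185 km

MAG9: φ = -26.38611°, λ = -87.03528°
OC-10: φ = -8.46528°, λ = -72.46583°
FT3: φ = -19.00444°, λ = -58.99139°
V-85: φ = -20.56028°, λ = -66.47556°
MAG9→OC-10: c = 0.395017 rad, d = 2516.65 km
OC-10→FT3: c = 0.292978 rad, d = 1866.57 km
FT3→V-85: c = 0.125863 rad, d = 801.88 km
Total = 2516.65 + 1866.57 + 801.88 = 5185.10 km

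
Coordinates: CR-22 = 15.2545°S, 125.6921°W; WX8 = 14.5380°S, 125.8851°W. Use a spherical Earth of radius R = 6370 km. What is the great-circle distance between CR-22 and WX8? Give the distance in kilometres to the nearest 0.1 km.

82.3 km

Δφ = 0.7165°,  Δλ = -0.1930°
a = sin²(Δφ/2) + cos φ₁ cos φ₂ sin²(Δλ/2) = 0.000042
c = 2·arcsin(√a) = 0.012922 rad = 0.7404°
d = R·c = 6370 × 0.012922 = 82.3 km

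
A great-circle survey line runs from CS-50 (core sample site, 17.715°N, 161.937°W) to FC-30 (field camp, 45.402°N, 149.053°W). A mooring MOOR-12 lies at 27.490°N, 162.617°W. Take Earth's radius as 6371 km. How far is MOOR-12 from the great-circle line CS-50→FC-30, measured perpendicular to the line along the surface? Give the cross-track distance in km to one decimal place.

405.8 km

δ₁₃ = central angle CS-50→MOOR-12 = 0.170956 rad  (haversine)
θ₁₃ = bearing CS-50→MOOR-12 = 356.452°,  θ₁₂ = bearing CS-50→FC-30 = 18.422°
dₓₜ = R·arcsin(sin δ₁₃ · sin(θ₁₃ − θ₁₂)) = 6371·arcsin(0.17012·sin(338.030°)) = -405.777 km
|dₓₜ| = 405.777 km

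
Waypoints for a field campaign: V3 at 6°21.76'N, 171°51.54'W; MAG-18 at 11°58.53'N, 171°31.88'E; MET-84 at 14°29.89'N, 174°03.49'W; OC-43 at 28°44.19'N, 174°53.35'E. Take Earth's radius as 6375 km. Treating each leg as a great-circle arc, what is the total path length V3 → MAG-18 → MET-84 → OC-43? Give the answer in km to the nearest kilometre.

V3: φ = +6.36267°, λ = -171.85900°
MAG-18: φ = +11.97550°, λ = +171.53133°
MET-84: φ = +14.49817°, λ = -174.05817°
OC-43: φ = +28.73650°, λ = +174.88917°
V3→MAG-18: c = 0.302350 rad, d = 1927.48 km
MAG-18→MET-84: c = 0.248700 rad, d = 1585.46 km
MET-84→OC-43: c = 0.306038 rad, d = 1950.99 km
Total = 1927.48 + 1585.46 + 1950.99 = 5463.93 km

5464 km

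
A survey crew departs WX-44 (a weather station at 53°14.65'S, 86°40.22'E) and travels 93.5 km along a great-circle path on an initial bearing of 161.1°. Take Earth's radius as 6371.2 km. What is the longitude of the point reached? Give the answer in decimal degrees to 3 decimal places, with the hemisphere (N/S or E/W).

WX-44: φ = -53.24417°, λ = +86.67033°
δ = d/R = 93.5/6371.2 = 0.014675 rad
φ₂ = arcsin(sin φ₁ cos δ + cos φ₁ sin δ cos θ)
   = arcsin(-0.80119·0.99989 + 0.59841·0.01467·-0.94609) = -54.03879°
λ₂ = λ₁ + atan2(sin θ sin δ cos φ₁, cos δ − sin φ₁ sin φ₂) = 87.13412°

87.134°E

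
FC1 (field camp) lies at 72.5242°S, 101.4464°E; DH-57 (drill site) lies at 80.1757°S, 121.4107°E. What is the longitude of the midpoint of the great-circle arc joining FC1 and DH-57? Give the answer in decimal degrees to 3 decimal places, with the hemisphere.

Bx = cos φ₂ cos Δλ = 0.160374,  By = cos φ₂ sin Δλ = 0.058258
φₘ = atan2(sin φ₁ + sin φ₂, √((cos φ₁ + Bx)² + By²)) = -76.53381°
λₘ = λ₁ + atan2(By, cos φ₁ + Bx) = 108.65388°

108.654°E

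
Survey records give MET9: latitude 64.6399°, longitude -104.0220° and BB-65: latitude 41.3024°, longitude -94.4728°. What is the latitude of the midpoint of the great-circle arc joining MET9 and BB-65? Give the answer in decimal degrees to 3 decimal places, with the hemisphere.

Bx = cos φ₂ cos Δλ = 0.740827,  By = cos φ₂ sin Δλ = 0.124626
φₘ = atan2(sin φ₁ + sin φ₂, √((cos φ₁ + Bx)² + By²)) = 53.05967°
λₘ = λ₁ + atan2(By, cos φ₁ + Bx) = -97.93742°

53.060°N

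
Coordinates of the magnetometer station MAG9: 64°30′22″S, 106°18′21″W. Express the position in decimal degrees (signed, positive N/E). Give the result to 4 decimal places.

lat: 64.5061° S → -64.5061°
lon: 106.3058° W → -106.3058°

-64.5061°, -106.3058°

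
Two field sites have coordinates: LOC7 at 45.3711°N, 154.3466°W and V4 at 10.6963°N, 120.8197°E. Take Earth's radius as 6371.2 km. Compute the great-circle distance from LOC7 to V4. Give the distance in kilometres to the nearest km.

Δφ = -34.6748°,  Δλ = -84.8337°
a = sin²(Δφ/2) + cos φ₁ cos φ₂ sin²(Δλ/2) = 0.402876
c = 2·arcsin(√a) = 1.375305 rad = 78.7992°
d = R·c = 6371.2 × 1.375305 = 8762.3 km

8762 km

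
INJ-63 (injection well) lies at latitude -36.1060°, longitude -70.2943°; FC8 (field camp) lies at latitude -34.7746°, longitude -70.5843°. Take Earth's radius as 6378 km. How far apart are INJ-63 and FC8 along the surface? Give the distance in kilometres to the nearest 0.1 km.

150.5 km

Δφ = 1.3314°,  Δλ = -0.2900°
a = sin²(Δφ/2) + cos φ₁ cos φ₂ sin²(Δλ/2) = 0.000139
c = 2·arcsin(√a) = 0.023600 rad = 1.3522°
d = R·c = 6378 × 0.023600 = 150.5 km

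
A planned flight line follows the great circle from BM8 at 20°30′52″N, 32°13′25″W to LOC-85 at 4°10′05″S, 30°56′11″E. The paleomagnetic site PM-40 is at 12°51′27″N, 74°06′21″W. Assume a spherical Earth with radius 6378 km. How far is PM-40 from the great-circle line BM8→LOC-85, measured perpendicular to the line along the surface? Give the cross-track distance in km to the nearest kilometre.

1315 km

BM8: φ = +20.51444°, λ = -32.22361°
LOC-85: φ = -4.16806°, λ = +30.93639°
PM-40: φ = +12.85750°, λ = -74.10583°
δ₁₃ = central angle BM8→PM-40 = 0.710856 rad  (haversine)
θ₁₃ = bearing BM8→PM-40 = 265.961°,  θ₁₂ = bearing BM8→LOC-85 = 104.242°
dₓₜ = R·arcsin(sin δ₁₃ · sin(θ₁₃ − θ₁₂)) = 6378·arcsin(0.65248·sin(161.719°)) = 1314.665 km
|dₓₜ| = 1314.665 km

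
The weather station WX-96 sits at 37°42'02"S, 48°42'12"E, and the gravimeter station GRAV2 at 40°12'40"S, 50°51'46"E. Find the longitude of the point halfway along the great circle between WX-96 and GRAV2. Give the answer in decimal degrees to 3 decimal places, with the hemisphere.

49.764°E

WX-96: φ = -37.70056°, λ = +48.70333°
GRAV2: φ = -40.21111°, λ = +50.86278°
Bx = cos φ₂ cos Δλ = 0.763129,  By = cos φ₂ sin Δλ = 0.028775
φₘ = atan2(sin φ₁ + sin φ₂, √((cos φ₁ + Bx)² + By²)) = -38.96081°
λₘ = λ₁ + atan2(By, cos φ₁ + Bx) = 49.76392°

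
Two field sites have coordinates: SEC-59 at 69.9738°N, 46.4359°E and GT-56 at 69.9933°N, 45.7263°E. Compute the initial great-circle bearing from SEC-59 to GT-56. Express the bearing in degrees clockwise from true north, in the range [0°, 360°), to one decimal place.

Δλ = -0.7096°
y = sin Δλ · cos φ₂ = -0.004237
x = cos φ₁ sin φ₂ − sin φ₁ cos φ₂ cos Δλ = 0.000365
θ = atan2(y, x) = -85.0766° → 274.9234° (mod 360°)

274.9°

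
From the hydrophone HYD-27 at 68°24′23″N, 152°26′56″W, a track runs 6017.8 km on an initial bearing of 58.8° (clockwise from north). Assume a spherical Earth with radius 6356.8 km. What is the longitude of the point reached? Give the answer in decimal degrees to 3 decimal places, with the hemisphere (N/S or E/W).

48.236°W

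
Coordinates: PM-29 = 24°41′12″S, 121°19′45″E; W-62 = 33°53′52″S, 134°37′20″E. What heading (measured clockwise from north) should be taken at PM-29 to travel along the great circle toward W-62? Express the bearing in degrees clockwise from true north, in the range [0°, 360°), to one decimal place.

131.6°

PM-29: φ = -24.68667°, λ = +121.32917°
W-62: φ = -33.89778°, λ = +134.62222°
Δλ = 13.2931°
y = sin Δλ · cos φ₂ = 0.190851
x = cos φ₁ sin φ₂ − sin φ₁ cos φ₂ cos Δλ = -0.169361
θ = atan2(y, x) = 131.5858° → 131.5858° (mod 360°)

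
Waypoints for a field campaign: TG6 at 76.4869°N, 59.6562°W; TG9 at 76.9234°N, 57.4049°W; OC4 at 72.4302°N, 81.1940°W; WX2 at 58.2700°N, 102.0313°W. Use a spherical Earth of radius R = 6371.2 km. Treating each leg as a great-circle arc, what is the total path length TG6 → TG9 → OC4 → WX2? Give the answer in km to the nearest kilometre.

2750 km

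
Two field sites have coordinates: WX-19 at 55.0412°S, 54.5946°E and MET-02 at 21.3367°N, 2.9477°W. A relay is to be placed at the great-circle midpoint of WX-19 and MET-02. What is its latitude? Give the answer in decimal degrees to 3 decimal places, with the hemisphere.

18.914°S

Bx = cos φ₂ cos Δλ = 0.499892,  By = cos φ₂ sin Δλ = -0.785953
φₘ = atan2(sin φ₁ + sin φ₂, √((cos φ₁ + Bx)² + By²)) = -18.91424°
λₘ = λ₁ + atan2(By, cos φ₁ + Bx) = 18.36942°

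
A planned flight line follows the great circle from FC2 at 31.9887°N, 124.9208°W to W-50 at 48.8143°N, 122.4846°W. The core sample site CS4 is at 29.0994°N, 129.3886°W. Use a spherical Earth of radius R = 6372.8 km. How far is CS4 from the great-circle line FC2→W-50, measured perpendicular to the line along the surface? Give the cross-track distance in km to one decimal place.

δ₁₃ = central angle FC2→CS4 = 0.083968 rad  (haversine)
θ₁₃ = bearing FC2→CS4 = 234.250°,  θ₁₂ = bearing FC2→W-50 = 5.517°
dₓₜ = R·arcsin(sin δ₁₃ · sin(θ₁₃ − θ₁₂)) = 6372.8·arcsin(0.08387·sin(228.733°)) = -402.006 km
|dₓₜ| = 402.006 km

402.0 km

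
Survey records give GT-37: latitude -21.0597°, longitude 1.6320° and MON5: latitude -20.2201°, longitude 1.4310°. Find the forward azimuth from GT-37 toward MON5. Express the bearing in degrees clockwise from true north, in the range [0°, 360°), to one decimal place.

Δλ = -0.2010°
y = sin Δλ · cos φ₂ = -0.003292
x = cos φ₁ sin φ₂ − sin φ₁ cos φ₂ cos Δλ = 0.014651
θ = atan2(y, x) = -12.6632° → 347.3368° (mod 360°)

347.3°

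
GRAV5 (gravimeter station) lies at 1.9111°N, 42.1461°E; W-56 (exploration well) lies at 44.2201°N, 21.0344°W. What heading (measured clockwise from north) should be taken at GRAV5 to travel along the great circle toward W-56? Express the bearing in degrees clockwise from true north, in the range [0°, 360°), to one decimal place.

Δλ = -63.1805°
y = sin Δλ · cos φ₂ = -0.639576
x = cos φ₁ sin φ₂ − sin φ₁ cos φ₂ cos Δλ = 0.686245
θ = atan2(y, x) = -42.9840° → 317.0160° (mod 360°)

317.0°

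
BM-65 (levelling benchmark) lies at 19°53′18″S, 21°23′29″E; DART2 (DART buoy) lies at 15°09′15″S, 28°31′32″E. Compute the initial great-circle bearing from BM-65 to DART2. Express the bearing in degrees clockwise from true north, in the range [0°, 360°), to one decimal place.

BM-65: φ = -19.88833°, λ = +21.39139°
DART2: φ = -15.15417°, λ = +28.52556°
Δλ = 7.1342°
y = sin Δλ · cos φ₂ = 0.119874
x = cos φ₁ sin φ₂ − sin φ₁ cos φ₂ cos Δλ = 0.079991
θ = atan2(y, x) = 56.2853° → 56.2853° (mod 360°)

56.3°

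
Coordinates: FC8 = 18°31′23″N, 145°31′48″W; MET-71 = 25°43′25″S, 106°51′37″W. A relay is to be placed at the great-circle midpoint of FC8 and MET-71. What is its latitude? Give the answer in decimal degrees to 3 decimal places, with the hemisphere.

FC8: φ = +18.52306°, λ = -145.53000°
MET-71: φ = -25.72361°, λ = -106.86028°
Bx = cos φ₂ cos Δλ = 0.703386,  By = cos φ₂ sin Δλ = 0.562908
φₘ = atan2(sin φ₁ + sin φ₂, √((cos φ₁ + Bx)² + By²)) = -3.81470°
λₘ = λ₁ + atan2(By, cos φ₁ + Bx) = -126.70936°

3.815°S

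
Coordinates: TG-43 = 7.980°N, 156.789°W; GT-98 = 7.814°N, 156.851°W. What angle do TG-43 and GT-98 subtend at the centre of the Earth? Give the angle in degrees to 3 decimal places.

0.177°

Δφ = -0.1660°,  Δλ = -0.0620°
a = sin²(Δφ/2) + cos φ₁ cos φ₂ sin²(Δλ/2) = 0.000002
c = 2·arcsin(√a) = 0.003089 rad = 0.1770°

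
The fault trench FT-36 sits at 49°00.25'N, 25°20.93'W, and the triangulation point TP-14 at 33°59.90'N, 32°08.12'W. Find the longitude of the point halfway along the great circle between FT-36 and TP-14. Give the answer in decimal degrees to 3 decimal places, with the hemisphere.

FT-36: φ = +49.00417°, λ = -25.34883°
TP-14: φ = +33.99833°, λ = -32.13533°
Bx = cos φ₂ cos Δλ = 0.823245,  By = cos φ₂ sin Δλ = -0.097969
φₘ = atan2(sin φ₁ + sin φ₂, √((cos φ₁ + Bx)² + By²)) = 41.55047°
λₘ = λ₁ + atan2(By, cos φ₁ + Bx) = -29.13795°

29.138°W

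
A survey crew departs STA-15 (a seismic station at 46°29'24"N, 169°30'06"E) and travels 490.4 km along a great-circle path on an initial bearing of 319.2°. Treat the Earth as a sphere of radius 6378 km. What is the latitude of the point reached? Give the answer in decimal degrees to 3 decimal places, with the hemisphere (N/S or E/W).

STA-15: φ = +46.49000°, λ = +169.50167°
δ = d/R = 490.4/6378 = 0.076889 rad
φ₂ = arcsin(sin φ₁ cos δ + cos φ₁ sin δ cos θ)
   = arcsin(0.72525·0.99705 + 0.68848·0.07681·0.75700) = 49.74223°
λ₂ = λ₁ + atan2(sin θ sin δ cos φ₁, cos δ − sin φ₁ sin φ₂) = 165.04710°

49.742°N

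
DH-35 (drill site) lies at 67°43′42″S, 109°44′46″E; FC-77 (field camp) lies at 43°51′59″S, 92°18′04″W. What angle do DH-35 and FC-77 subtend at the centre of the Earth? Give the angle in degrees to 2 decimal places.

67.17°

DH-35: φ = -67.72833°, λ = +109.74611°
FC-77: φ = -43.86639°, λ = -92.30111°
Δφ = 23.8619°,  Δλ = 157.9528°
a = sin²(Δφ/2) + cos φ₁ cos φ₂ sin²(Δλ/2) = 0.305990
c = 2·arcsin(√a) = 1.172314 rad = 67.1687°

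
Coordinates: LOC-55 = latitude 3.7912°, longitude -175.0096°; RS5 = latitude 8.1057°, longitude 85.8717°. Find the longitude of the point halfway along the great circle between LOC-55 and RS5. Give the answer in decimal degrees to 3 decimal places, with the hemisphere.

135.695°E

Bx = cos φ₂ cos Δλ = -0.156897,  By = cos φ₂ sin Δλ = -0.977498
φₘ = atan2(sin φ₁ + sin φ₂, √((cos φ₁ + Bx)² + By²)) = 9.12541°
λₘ = λ₁ + atan2(By, cos φ₁ + Bx) = 135.69490°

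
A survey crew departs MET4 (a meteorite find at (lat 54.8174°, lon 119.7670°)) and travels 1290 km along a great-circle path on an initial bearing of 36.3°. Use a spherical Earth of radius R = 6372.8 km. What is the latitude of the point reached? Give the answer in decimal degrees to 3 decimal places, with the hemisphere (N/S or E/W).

63.379°N

δ = d/R = 1290/6372.8 = 0.202423 rad
φ₂ = arcsin(sin φ₁ cos δ + cos φ₁ sin δ cos θ)
   = arcsin(0.81732·0.97958 + 0.57618·0.20104·0.80593) = 63.37889°
λ₂ = λ₁ + atan2(sin θ sin δ cos φ₁, cos δ − sin φ₁ sin φ₂) = 135.17066°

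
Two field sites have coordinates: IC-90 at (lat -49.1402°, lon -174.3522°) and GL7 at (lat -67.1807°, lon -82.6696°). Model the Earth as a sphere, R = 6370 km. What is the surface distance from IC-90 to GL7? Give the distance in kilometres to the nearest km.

Δφ = -18.0405°,  Δλ = 91.6826°
a = sin²(Δφ/2) + cos φ₁ cos φ₂ sin²(Δλ/2) = 0.155166
c = 2·arcsin(√a) = 0.809766 rad = 46.3962°
d = R·c = 6370 × 0.809766 = 5158.2 km

5158 km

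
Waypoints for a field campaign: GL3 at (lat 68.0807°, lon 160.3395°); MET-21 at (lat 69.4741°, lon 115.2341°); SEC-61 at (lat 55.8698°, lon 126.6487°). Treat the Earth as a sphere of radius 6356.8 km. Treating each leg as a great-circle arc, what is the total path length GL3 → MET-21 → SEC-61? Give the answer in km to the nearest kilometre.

3388 km

GL3→MET-21: c = 0.279488 rad, d = 1776.65 km
MET-21→SEC-61: c = 0.253454 rad, d = 1611.15 km
Total = 1776.65 + 1611.15 = 3387.80 km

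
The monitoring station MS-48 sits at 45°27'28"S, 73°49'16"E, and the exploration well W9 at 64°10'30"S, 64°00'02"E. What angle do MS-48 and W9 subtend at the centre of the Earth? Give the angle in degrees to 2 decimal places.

19.50°

MS-48: φ = -45.45778°, λ = +73.82111°
W9: φ = -64.17500°, λ = +64.00056°
Δφ = -18.7172°,  Δλ = -9.8206°
a = sin²(Δφ/2) + cos φ₁ cos φ₂ sin²(Δλ/2) = 0.028682
c = 2·arcsin(√a) = 0.340354 rad = 19.5009°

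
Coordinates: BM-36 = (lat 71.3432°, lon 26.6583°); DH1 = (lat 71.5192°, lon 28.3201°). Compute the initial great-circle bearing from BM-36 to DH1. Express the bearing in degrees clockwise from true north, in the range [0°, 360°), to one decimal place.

70.8°

Δλ = 1.6618°
y = sin Δλ · cos φ₂ = 0.009193
x = cos φ₁ sin φ₂ − sin φ₁ cos φ₂ cos Δλ = 0.003198
θ = atan2(y, x) = 70.8172° → 70.8172° (mod 360°)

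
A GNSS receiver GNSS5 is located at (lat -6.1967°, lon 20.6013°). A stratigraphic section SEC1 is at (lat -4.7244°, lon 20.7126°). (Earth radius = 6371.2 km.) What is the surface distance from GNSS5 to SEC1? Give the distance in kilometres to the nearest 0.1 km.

Δφ = 1.4723°,  Δλ = 0.1113°
a = sin²(Δφ/2) + cos φ₁ cos φ₂ sin²(Δλ/2) = 0.000166
c = 2·arcsin(√a) = 0.025769 rad = 1.4765°
d = R·c = 6371.2 × 0.025769 = 164.2 km

164.2 km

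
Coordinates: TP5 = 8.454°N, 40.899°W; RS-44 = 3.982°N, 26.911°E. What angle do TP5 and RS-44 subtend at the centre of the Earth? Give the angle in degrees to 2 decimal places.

67.49°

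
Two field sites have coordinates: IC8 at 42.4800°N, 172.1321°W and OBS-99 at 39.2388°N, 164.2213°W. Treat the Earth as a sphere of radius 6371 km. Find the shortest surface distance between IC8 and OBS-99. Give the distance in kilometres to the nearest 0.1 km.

756.2 km

Δφ = -3.2412°,  Δλ = 7.9108°
a = sin²(Δφ/2) + cos φ₁ cos φ₂ sin²(Δλ/2) = 0.003518
c = 2·arcsin(√a) = 0.118692 rad = 6.8005°
d = R·c = 6371 × 0.118692 = 756.2 km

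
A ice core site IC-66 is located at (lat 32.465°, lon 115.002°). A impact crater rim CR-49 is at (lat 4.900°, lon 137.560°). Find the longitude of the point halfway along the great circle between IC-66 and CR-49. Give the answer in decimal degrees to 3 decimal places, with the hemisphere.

Bx = cos φ₂ cos Δλ = 0.920117,  By = cos φ₂ sin Δλ = 0.382216
φₘ = atan2(sin φ₁ + sin φ₂, √((cos φ₁ + Bx)² + By²)) = 19.02179°
λₘ = λ₁ + atan2(By, cos φ₁ + Bx) = 127.22874°

127.229°E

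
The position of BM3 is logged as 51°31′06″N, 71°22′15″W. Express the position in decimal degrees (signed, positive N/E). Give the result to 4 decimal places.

+51.5183°, -71.3708°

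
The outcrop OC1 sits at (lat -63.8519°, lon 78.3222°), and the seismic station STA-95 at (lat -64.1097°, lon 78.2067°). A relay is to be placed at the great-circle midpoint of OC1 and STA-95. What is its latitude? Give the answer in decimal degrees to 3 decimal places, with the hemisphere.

Bx = cos φ₂ cos Δλ = 0.436649,  By = cos φ₂ sin Δλ = -0.000880
φₘ = atan2(sin φ₁ + sin φ₂, √((cos φ₁ + Bx)² + By²)) = -63.98081°
λₘ = λ₁ + atan2(By, cos φ₁ + Bx) = 78.26472°

63.981°S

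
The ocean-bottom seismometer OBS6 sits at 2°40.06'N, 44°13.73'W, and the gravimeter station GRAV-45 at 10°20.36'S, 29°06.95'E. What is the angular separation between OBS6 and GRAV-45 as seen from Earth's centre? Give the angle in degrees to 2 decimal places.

OBS6: φ = +2.66767°, λ = -44.22883°
GRAV-45: φ = -10.33933°, λ = +29.11583°
Δφ = -13.0070°,  Δλ = 73.3447°
a = sin²(Δφ/2) + cos φ₁ cos φ₂ sin²(Δλ/2) = 0.363350
c = 2·arcsin(√a) = 1.293974 rad = 74.1392°

74.14°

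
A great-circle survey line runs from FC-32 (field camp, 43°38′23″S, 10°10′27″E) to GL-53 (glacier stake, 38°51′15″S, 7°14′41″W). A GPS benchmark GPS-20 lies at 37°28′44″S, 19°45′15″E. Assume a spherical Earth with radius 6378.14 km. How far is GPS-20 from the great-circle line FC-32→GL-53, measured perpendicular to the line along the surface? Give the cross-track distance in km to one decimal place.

FC-32: φ = -43.63972°, λ = +10.17417°
GL-53: φ = -38.85417°, λ = -7.24472°
GPS-20: φ = -37.47889°, λ = +19.75417°
δ₁₃ = central angle FC-32→GPS-20 = 0.166231 rad  (haversine)
θ₁₃ = bearing FC-32→GPS-20 = 52.956°,  θ₁₂ = bearing FC-32→GL-53 = 284.152°
dₓₜ = R·arcsin(sin δ₁₃ · sin(θ₁₃ − θ₁₂)) = 6378.14·arcsin(0.16547·sin(-231.196°)) = 824.741 km
|dₓₜ| = 824.741 km

824.7 km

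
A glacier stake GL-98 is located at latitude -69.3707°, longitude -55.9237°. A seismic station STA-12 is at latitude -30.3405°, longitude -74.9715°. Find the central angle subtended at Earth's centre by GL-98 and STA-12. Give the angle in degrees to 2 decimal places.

Δφ = 39.0302°,  Δλ = -19.0478°
a = sin²(Δφ/2) + cos φ₁ cos φ₂ sin²(Δλ/2) = 0.119917
c = 2·arcsin(√a) = 0.707229 rad = 40.5212°

40.52°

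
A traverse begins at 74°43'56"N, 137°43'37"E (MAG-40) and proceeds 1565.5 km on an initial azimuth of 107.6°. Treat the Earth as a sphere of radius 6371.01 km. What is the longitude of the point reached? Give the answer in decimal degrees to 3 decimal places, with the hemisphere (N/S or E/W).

173.118°E

MAG-40: φ = +74.73222°, λ = +137.72694°
δ = d/R = 1565.5/6371.01 = 0.245722 rad
φ₂ = arcsin(sin φ₁ cos δ + cos φ₁ sin δ cos θ)
   = arcsin(0.96471·0.96996 + 0.26333·0.24326·-0.30237) = 66.39943°
λ₂ = λ₁ + atan2(sin θ sin δ cos φ₁, cos δ − sin φ₁ sin φ₂) = 173.11825°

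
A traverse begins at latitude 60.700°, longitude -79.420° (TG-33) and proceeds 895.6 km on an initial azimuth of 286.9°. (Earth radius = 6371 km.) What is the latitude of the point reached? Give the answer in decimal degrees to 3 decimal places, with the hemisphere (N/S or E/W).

62.055°N

δ = d/R = 895.6/6371 = 0.140574 rad
φ₂ = arcsin(sin φ₁ cos δ + cos φ₁ sin δ cos θ)
   = arcsin(0.87207·0.99014 + 0.48938·0.14011·0.29070) = 62.05525°
λ₂ = λ₁ + atan2(sin θ sin δ cos φ₁, cos δ − sin φ₁ sin φ₂) = -96.04319°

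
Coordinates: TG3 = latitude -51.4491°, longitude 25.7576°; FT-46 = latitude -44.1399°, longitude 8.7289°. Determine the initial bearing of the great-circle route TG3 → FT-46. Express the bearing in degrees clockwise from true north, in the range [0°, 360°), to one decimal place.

296.0°

Δλ = -17.0287°
y = sin Δλ · cos φ₂ = -0.210162
x = cos φ₁ sin φ₂ − sin φ₁ cos φ₂ cos Δλ = 0.102618
θ = atan2(y, x) = -63.9746° → 296.0254° (mod 360°)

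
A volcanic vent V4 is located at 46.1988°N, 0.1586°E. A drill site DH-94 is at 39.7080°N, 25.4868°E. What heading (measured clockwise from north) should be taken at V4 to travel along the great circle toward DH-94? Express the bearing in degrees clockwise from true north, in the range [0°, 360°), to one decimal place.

Δλ = 25.3282°
y = sin Δλ · cos φ₂ = 0.329113
x = cos φ₁ sin φ₂ − sin φ₁ cos φ₂ cos Δλ = -0.059669
θ = atan2(y, x) = 100.2762° → 100.2762° (mod 360°)

100.3°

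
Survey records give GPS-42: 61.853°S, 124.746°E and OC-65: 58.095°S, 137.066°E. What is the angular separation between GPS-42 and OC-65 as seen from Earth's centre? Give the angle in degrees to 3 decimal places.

Δφ = 3.7580°,  Δλ = 12.3200°
a = sin²(Δφ/2) + cos φ₁ cos φ₂ sin²(Δλ/2) = 0.003946
c = 2·arcsin(√a) = 0.125715 rad = 7.2029°

7.203°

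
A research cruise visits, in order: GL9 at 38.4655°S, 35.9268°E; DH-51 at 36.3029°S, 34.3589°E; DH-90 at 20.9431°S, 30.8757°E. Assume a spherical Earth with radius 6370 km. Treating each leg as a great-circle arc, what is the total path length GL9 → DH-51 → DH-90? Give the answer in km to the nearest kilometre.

GL9→DH-51: c = 0.043558 rad, d = 277.46 km
DH-51→DH-90: c = 0.273279 rad, d = 1740.79 km
Total = 277.46 + 1740.79 = 2018.25 km

2018 km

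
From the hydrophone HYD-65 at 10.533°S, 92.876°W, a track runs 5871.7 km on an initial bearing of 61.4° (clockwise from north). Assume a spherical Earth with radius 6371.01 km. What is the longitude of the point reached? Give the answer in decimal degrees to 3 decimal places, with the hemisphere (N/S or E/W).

46.391°W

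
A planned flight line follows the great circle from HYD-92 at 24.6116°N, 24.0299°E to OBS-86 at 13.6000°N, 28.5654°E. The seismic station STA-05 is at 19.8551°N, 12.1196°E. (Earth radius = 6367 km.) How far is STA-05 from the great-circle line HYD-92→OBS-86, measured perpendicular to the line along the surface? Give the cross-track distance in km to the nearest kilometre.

1333 km

δ₁₃ = central angle HYD-92→STA-05 = 0.209441 rad  (haversine)
θ₁₃ = bearing HYD-92→STA-05 = 249.006°,  θ₁₂ = bearing HYD-92→OBS-86 = 157.948°
dₓₜ = R·arcsin(sin δ₁₃ · sin(θ₁₃ − θ₁₂)) = 6367·arcsin(0.20791·sin(91.058°)) = 1333.281 km
|dₓₜ| = 1333.281 km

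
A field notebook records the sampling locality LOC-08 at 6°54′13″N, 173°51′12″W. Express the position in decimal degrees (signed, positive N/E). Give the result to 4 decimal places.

+6.9036°, -173.8533°

lat: 6.9036° N → +6.9036°
lon: 173.8533° W → -173.8533°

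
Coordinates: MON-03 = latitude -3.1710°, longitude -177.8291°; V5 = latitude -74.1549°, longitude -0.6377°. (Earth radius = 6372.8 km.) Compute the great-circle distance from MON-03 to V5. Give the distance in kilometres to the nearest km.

11418 km

Δφ = -70.9839°,  Δλ = 177.1914°
a = sin²(Δφ/2) + cos φ₁ cos φ₂ sin²(Δλ/2) = 0.609539
c = 2·arcsin(√a) = 1.791665 rad = 102.6549°
d = R·c = 6372.8 × 1.791665 = 11417.9 km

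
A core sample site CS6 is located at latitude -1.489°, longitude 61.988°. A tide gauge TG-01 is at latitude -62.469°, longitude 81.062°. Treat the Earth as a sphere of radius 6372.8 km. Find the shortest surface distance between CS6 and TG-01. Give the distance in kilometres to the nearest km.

6966 km

Δφ = -60.9800°,  Δλ = 19.0740°
a = sin²(Δφ/2) + cos φ₁ cos φ₂ sin²(Δλ/2) = 0.270127
c = 2·arcsin(√a) = 1.093087 rad = 62.6293°
d = R·c = 6372.8 × 1.093087 = 6966.0 km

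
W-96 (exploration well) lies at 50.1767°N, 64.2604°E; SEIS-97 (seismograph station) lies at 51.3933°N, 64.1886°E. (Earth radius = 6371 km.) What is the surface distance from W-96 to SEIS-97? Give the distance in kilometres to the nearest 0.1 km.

135.4 km

Δφ = 1.2166°,  Δλ = -0.0718°
a = sin²(Δφ/2) + cos φ₁ cos φ₂ sin²(Δλ/2) = 0.000113
c = 2·arcsin(√a) = 0.021248 rad = 1.2174°
d = R·c = 6371 × 0.021248 = 135.4 km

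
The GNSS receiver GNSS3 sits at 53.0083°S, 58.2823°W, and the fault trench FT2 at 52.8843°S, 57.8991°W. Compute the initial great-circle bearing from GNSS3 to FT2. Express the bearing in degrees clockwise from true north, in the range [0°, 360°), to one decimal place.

61.9°

Δλ = 0.3832°
y = sin Δλ · cos φ₂ = 0.004036
x = cos φ₁ sin φ₂ − sin φ₁ cos φ₂ cos Δλ = 0.002153
θ = atan2(y, x) = 61.9161° → 61.9161° (mod 360°)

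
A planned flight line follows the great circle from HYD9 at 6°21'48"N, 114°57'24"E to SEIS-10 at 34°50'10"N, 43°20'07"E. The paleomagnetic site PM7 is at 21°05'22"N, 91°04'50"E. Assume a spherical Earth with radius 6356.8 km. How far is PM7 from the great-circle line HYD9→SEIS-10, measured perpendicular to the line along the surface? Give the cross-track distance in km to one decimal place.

8.9 km

HYD9: φ = +6.36333°, λ = +114.95667°
SEIS-10: φ = +34.83611°, λ = +43.33528°
PM7: φ = +21.08944°, λ = +91.08056°
δ₁₃ = central angle HYD9→PM7 = 0.478256 rad  (haversine)
θ₁₃ = bearing HYD9→PM7 = 304.859°,  θ₁₂ = bearing HYD9→SEIS-10 = 304.684°
dₓₜ = R·arcsin(sin δ₁₃ · sin(θ₁₃ − θ₁₂)) = 6356.8·arcsin(0.46023·sin(0.175°)) = 8.929 km
|dₓₜ| = 8.929 km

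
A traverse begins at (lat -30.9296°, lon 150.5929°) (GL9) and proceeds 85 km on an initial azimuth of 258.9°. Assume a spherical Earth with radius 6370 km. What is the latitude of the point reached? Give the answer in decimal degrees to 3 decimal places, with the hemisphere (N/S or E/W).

31.074°S

δ = d/R = 85/6370 = 0.013344 rad
φ₂ = arcsin(sin φ₁ cos δ + cos φ₁ sin δ cos θ)
   = arcsin(-0.51398·0.99991 + 0.85780·0.01334·-0.19252) = -31.07384°
λ₂ = λ₁ + atan2(sin θ sin δ cos φ₁, cos δ − sin φ₁ sin φ₂) = 149.71696°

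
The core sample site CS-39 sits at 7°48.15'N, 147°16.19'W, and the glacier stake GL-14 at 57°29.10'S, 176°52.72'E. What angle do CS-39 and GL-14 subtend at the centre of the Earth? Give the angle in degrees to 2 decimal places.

71.51°

CS-39: φ = +7.80250°, λ = -147.26983°
GL-14: φ = -57.48500°, λ = +176.87867°
Δφ = -65.2875°,  Δλ = -35.8515°
a = sin²(Δφ/2) + cos φ₁ cos φ₂ sin²(Δλ/2) = 0.341416
c = 2·arcsin(√a) = 1.248054 rad = 71.5082°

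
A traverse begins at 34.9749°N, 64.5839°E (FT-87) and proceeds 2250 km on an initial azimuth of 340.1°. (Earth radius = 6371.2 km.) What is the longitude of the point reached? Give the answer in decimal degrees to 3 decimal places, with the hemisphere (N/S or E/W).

53.157°E

δ = d/R = 2250/6371.2 = 0.353152 rad
φ₂ = arcsin(sin φ₁ cos δ + cos φ₁ sin δ cos θ)
   = arcsin(0.57322·0.93829 + 0.81940·0.34586·0.94029) = 53.54432°
λ₂ = λ₁ + atan2(sin θ sin δ cos φ₁, cos δ − sin φ₁ sin φ₂) = 53.15691°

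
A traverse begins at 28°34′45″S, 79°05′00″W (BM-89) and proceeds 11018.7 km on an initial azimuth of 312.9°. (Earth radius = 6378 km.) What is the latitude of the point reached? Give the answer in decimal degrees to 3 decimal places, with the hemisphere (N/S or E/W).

41.694°N

BM-89: φ = -28.57917°, λ = -79.08333°
δ = d/R = 11018.7/6378 = 1.727611 rad
φ₂ = arcsin(sin φ₁ cos δ + cos φ₁ sin δ cos θ)
   = arcsin(-0.47837·-0.15617 + 0.87816·0.98773·0.68072) = 41.69410°
λ₂ = λ₁ + atan2(sin θ sin δ cos φ₁, cos δ − sin φ₁ sin φ₂) = -154.77835°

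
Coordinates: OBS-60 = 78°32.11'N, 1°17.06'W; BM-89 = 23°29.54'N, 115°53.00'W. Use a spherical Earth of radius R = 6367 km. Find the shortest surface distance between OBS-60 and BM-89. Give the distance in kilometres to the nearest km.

OBS-60: φ = +78.53517°, λ = -1.28433°
BM-89: φ = +23.49233°, λ = -115.88333°
Δφ = -55.0428°,  Δλ = -114.5990°
a = sin²(Δφ/2) + cos φ₁ cos φ₂ sin²(Δλ/2) = 0.342604
c = 2·arcsin(√a) = 1.250560 rad = 71.6518°
d = R·c = 6367 × 1.250560 = 7962.3 km

7962 km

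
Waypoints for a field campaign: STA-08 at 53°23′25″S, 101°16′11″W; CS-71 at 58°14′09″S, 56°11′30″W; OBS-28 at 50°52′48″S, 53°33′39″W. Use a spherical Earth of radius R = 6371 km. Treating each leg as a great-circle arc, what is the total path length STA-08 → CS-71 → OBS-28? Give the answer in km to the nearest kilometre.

STA-08: φ = -53.39028°, λ = -101.26972°
CS-71: φ = -58.23583°, λ = -56.19167°
OBS-28: φ = -50.88000°, λ = -53.56083°
STA-08→CS-71: c = 0.441357 rad, d = 2811.89 km
CS-71→OBS-28: c = 0.131089 rad, d = 835.17 km
Total = 2811.89 + 835.17 = 3647.06 km

3647 km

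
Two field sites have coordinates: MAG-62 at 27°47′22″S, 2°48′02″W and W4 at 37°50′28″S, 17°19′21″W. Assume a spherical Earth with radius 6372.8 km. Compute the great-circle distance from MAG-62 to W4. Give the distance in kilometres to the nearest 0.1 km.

1754.7 km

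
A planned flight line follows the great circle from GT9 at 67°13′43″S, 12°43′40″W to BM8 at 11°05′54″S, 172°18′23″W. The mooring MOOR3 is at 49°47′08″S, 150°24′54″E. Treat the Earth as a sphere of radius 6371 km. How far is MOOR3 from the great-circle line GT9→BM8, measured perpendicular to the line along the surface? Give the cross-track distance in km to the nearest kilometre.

GT9: φ = -67.22861°, λ = -12.72778°
BM8: φ = -11.09833°, λ = -172.30639°
MOOR3: φ = -49.78556°, λ = +150.41500°
δ₁₃ = central angle GT9→MOOR3 = 1.087219 rad  (haversine)
θ₁₃ = bearing GT9→MOOR3 = 167.791°,  θ₁₂ = bearing GT9→BM8 = 200.364°
dₓₜ = R·arcsin(sin δ₁₃ · sin(θ₁₃ − θ₁₂)) = 6371·arcsin(0.88534·sin(-32.573°)) = -3165.315 km
|dₓₜ| = 3165.315 km

3165 km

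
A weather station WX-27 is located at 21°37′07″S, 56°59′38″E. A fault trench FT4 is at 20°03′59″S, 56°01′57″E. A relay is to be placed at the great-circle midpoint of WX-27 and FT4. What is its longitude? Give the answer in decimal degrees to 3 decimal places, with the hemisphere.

56.511°E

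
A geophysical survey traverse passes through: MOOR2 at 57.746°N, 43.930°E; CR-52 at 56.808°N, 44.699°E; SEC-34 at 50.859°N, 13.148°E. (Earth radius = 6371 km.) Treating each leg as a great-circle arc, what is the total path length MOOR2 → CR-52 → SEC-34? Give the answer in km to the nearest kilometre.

MOOR2→CR-52: c = 0.017907 rad, d = 114.08 km
CR-52→SEC-34: c = 0.337663 rad, d = 2151.25 km
Total = 114.08 + 2151.25 = 2265.34 km

2265 km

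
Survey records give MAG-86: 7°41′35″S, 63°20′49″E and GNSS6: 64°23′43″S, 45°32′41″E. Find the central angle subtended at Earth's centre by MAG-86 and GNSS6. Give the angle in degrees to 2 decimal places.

MAG-86: φ = -7.69306°, λ = +63.34694°
GNSS6: φ = -64.39528°, λ = +45.54472°
Δφ = -56.7022°,  Δλ = -17.8022°
a = sin²(Δφ/2) + cos φ₁ cos φ₂ sin²(Δλ/2) = 0.235758
c = 2·arcsin(√a) = 1.013983 rad = 58.0969°

58.10°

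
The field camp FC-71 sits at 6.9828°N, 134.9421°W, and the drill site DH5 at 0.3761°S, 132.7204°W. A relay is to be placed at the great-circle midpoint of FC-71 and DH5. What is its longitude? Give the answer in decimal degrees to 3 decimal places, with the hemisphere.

133.827°W

Bx = cos φ₂ cos Δλ = 0.999227,  By = cos φ₂ sin Δλ = 0.038765
φₘ = atan2(sin φ₁ + sin φ₂, √((cos φ₁ + Bx)² + By²)) = 3.30397°
λₘ = λ₁ + atan2(By, cos φ₁ + Bx) = -133.82713°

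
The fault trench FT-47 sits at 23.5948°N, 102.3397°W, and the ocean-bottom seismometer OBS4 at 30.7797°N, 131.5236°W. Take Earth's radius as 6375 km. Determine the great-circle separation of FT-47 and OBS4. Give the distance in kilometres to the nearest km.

Δφ = 7.1849°,  Δλ = -29.1839°
a = sin²(Δφ/2) + cos φ₁ cos φ₂ sin²(Δλ/2) = 0.053897
c = 2·arcsin(√a) = 0.468592 rad = 26.8483°
d = R·c = 6375 × 0.468592 = 2987.3 km

2987 km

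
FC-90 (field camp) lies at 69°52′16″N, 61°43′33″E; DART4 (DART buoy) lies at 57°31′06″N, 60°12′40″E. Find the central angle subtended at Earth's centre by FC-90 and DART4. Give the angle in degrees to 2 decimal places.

12.37°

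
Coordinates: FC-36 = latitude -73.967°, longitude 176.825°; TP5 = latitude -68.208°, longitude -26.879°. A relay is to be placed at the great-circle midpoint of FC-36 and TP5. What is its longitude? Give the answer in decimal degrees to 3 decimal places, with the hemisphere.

70.052°W

Bx = cos φ₂ cos Δλ = -0.339919,  By = cos φ₂ sin Δλ = 0.149242
φₘ = atan2(sin φ₁ + sin φ₂, √((cos φ₁ + Bx)² + By²)) = -85.09159°
λₘ = λ₁ + atan2(By, cos φ₁ + Bx) = -70.05214°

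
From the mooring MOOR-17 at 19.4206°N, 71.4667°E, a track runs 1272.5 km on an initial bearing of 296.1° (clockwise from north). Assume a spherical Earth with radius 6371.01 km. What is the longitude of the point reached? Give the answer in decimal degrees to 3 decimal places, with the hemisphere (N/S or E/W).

60.212°E

δ = d/R = 1272.5/6371.01 = 0.199733 rad
φ₂ = arcsin(sin φ₁ cos δ + cos φ₁ sin δ cos θ)
   = arcsin(0.33250·0.98012 + 0.94310·0.19841·0.43994) = 24.09249°
λ₂ = λ₁ + atan2(sin θ sin δ cos φ₁, cos δ − sin φ₁ sin φ₂) = 60.21159°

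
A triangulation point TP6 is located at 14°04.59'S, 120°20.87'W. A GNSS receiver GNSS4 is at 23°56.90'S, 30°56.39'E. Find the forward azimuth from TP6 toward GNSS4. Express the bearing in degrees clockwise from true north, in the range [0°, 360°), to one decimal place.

143.3°

TP6: φ = -14.07650°, λ = -120.34783°
GNSS4: φ = -23.94833°, λ = +30.93983°
Δλ = 151.2877°
y = sin Δλ · cos φ₂ = 0.439054
x = cos φ₁ sin φ₂ − sin φ₁ cos φ₂ cos Δλ = -0.588672
θ = atan2(y, x) = 143.2830° → 143.2830° (mod 360°)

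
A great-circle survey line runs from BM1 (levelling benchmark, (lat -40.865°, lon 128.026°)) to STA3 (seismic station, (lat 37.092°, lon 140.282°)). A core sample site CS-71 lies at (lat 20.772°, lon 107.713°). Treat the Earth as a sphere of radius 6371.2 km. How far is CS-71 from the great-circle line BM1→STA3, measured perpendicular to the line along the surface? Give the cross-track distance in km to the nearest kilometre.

3082 km

δ₁₃ = central angle BM1→CS-71 = 1.125105 rad  (haversine)
θ₁₃ = bearing BM1→CS-71 = 338.917°,  θ₁₂ = bearing BM1→STA3 = 9.941°
dₓₜ = R·arcsin(sin δ₁₃ · sin(θ₁₃ − θ₁₂)) = 6371.2·arcsin(0.90231·sin(328.975°)) = -3081.743 km
|dₓₜ| = 3081.743 km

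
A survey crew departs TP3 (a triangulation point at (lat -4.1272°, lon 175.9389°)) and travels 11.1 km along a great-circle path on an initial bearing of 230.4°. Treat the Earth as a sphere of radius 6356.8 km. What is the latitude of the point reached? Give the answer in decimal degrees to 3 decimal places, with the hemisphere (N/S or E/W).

4.191°S

δ = d/R = 11.1/6356.8 = 0.001746 rad
φ₂ = arcsin(sin φ₁ cos δ + cos φ₁ sin δ cos θ)
   = arcsin(-0.07197·1.00000 + 0.99741·0.00175·-0.63742) = -4.19097°
λ₂ = λ₁ + atan2(sin θ sin δ cos φ₁, cos δ − sin φ₁ sin φ₂) = 175.86161°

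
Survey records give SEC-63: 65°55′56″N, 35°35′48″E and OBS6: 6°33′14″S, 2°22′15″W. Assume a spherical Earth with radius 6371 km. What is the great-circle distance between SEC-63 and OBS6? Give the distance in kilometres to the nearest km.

SEC-63: φ = +65.93222°, λ = +35.59667°
OBS6: φ = -6.55389°, λ = -2.37083°
Δφ = -72.4861°,  Δλ = -37.9675°
a = sin²(Δφ/2) + cos φ₁ cos φ₂ sin²(Δλ/2) = 0.392405
c = 2·arcsin(√a) = 1.353909 rad = 77.5733°
d = R·c = 6371 × 1.353909 = 8625.8 km

8626 km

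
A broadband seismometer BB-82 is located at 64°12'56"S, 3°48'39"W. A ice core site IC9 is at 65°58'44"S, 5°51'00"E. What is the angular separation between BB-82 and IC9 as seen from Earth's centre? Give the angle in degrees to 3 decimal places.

BB-82: φ = -64.21556°, λ = -3.81083°
IC9: φ = -65.97889°, λ = +5.85000°
Δφ = -1.7633°,  Δλ = 9.6608°
a = sin²(Δφ/2) + cos φ₁ cos φ₂ sin²(Δλ/2) = 0.001492
c = 2·arcsin(√a) = 0.077281 rad = 4.4279°

4.428°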